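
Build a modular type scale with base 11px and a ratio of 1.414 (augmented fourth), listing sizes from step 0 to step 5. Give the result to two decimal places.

11.00px, 15.55px, 21.99px, 31.10px, 43.97px, 62.18px

Step 0: 11px
Step 1: 11.0 × 1.414 = 15.55
Step 2: 11.0 × 1.414² = 21.99
Step 3: 11.0 × 1.414³ = 31.10
Step 4: 11.0 × 1.414⁴ = 43.97
Step 5: 11.0 × 1.414⁵ = 62.18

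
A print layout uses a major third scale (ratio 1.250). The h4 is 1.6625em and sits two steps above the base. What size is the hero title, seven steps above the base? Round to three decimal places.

1.6625 × 1.250⁵ = 1.6625 × 3.05176 ≈ 5.074

5.074em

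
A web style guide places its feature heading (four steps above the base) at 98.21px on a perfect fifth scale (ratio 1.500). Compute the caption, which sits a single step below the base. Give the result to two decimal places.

12.93px

98.21 ÷ 1.500⁵ = 98.21 ÷ 7.59375 ≈ 12.933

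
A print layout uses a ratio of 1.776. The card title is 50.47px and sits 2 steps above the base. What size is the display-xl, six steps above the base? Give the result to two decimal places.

50.47 × 1.776⁴ = 50.47 × 9.94883 ≈ 502.117

502.12px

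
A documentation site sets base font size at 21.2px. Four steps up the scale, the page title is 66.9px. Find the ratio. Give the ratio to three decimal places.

1.333

r⁴ = 66.9 / 21.2, so r = (66.9/21.2)^(1/4).
r = 3.1557^(1/4) ≈ 1.3328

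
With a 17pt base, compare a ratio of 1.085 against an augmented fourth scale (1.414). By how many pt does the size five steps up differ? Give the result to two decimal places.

70.53pt

At 1.085: 17.0 × 1.085⁵ = 25.5622pt
Augmented fourth: 17.0 × 1.414⁵ = 96.0939pt
Difference: 96.0939 − 25.5622 = 70.5317pt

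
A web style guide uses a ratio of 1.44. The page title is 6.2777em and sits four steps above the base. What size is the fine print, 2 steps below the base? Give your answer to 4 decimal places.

The gap is -2 − (4) = -6 steps, so the factor is 1.44^-6.
6.2777 ÷ 1.44⁶ = 6.2777 ÷ 8.91610 ≈ 0.7041

0.7041em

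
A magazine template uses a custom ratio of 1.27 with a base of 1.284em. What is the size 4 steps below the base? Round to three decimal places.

A modular type scale is a geometric sequence: sizeₙ = base × rⁿ.
1.284 ÷ 1.27⁴ = 1.284 ÷ 2.60145 ≈ 0.494

0.494em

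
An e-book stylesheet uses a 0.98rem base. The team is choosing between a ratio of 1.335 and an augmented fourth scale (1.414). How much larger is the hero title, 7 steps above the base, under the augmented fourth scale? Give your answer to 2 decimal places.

3.67rem

At 1.335: 0.98 × 1.335⁷ = 7.4062rem
Augmented fourth: 0.98 × 1.414⁷ = 11.0757rem
Difference: 11.0757 − 7.4062 = 3.6695rem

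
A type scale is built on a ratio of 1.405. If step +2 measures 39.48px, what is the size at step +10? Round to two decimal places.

The gap is 10 − (2) = 8 steps, so the factor is 1.405^8.
39.48 × 1.405⁸ = 39.48 × 15.18485 ≈ 599.498

599.50px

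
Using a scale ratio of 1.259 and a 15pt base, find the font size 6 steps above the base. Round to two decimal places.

Each step on a modular scale multiplies by the ratio, so the size n steps from the base is base × ratioⁿ.
15.0 × 1.259⁶ = 15.0 × 3.98249 ≈ 59.74

59.74pt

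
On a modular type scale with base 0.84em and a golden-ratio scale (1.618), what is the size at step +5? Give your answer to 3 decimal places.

0.84 × 1.618⁵ = 0.84 × 11.08901 ≈ 9.315

9.315em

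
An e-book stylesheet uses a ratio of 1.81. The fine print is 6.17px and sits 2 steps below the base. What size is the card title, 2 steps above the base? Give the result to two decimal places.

66.22px

6.17 × 1.81⁴ = 6.17 × 10.73283 ≈ 66.222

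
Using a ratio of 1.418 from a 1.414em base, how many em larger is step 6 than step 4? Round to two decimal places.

Step 4: 1.414 × 1.418⁴ = 5.7168em
Step 6: 1.414 × 1.418⁶ = 11.4949em
Difference: 11.4949 − 5.7168 = 5.7781em

5.78em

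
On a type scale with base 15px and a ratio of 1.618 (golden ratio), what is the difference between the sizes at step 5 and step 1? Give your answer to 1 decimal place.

142.1px

Step 1: 15.0 × 1.618 = 24.270px
Step 5: 15.0 × 1.618⁵ = 166.335px
Difference: 166.335 − 24.270 = 142.065px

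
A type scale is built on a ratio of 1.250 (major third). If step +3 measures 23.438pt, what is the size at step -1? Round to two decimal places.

9.60pt

23.438 ÷ 1.250⁴ = 23.438 ÷ 2.44141 ≈ 9.600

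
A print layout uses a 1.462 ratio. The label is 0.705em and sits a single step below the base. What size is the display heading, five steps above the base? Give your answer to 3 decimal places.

The gap is 5 − (-1) = 6 steps, so the factor is 1.462^6.
0.705 × 1.462⁶ = 0.705 × 9.76527 ≈ 6.885

6.885em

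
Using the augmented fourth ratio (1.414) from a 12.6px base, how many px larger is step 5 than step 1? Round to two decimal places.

Step 1: 12.6 × 1.414 = 17.8164px
Step 5: 12.6 × 1.414⁵ = 71.2226px
Difference: 71.2226 − 17.8164 = 53.4062px

53.41px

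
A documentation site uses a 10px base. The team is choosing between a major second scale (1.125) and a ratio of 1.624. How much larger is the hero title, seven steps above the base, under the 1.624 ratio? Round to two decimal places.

275.11px

Major second: 10.0 × 1.125⁷ = 22.8070px
At 1.624: 10.0 × 1.624⁷ = 297.9217px
Difference: 297.9217 − 22.8070 = 275.1147px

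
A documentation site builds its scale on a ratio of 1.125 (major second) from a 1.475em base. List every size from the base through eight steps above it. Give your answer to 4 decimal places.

Step 0: 1.475em
Step 1: 1.475 × 1.125 = 1.6594
Step 2: 1.475 × 1.125² = 1.8668
Step 3: 1.475 × 1.125³ = 2.1001
Step 4: 1.475 × 1.125⁴ = 2.3627
Step 5: 1.475 × 1.125⁵ = 2.6580
Step 6: 1.475 × 1.125⁶ = 2.9902
Step 7: 1.475 × 1.125⁷ = 3.3640
Step 8: 1.475 × 1.125⁸ = 3.7845

1.4750em, 1.6594em, 1.8668em, 2.1001em, 2.3627em, 2.6580em, 2.9902em, 3.3640em, 3.7845em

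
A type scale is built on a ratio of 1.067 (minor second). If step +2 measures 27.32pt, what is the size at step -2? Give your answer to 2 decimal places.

21.08pt

Moving from step +2 to step -2 is 4 steps down, so divide by r⁴.
27.32 ÷ 1.067⁴ = 27.32 ÷ 1.29616 ≈ 21.078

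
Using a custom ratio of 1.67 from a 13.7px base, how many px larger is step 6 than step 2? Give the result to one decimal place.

259.0px

Step 2: 13.7 × 1.67² = 38.208px
Step 6: 13.7 × 1.67⁶ = 297.180px
Difference: 297.180 − 38.208 = 258.972px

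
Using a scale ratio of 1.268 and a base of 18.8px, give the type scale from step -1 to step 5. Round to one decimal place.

14.8px, 18.8px, 23.8px, 30.2px, 38.3px, 48.6px, 61.6px

Step -1: 18.8 ÷ 1.268 = 14.8
Step 0: 18.8px
Step 1: 18.8 × 1.268 = 23.8
Step 2: 18.8 × 1.268² = 30.2
Step 3: 18.8 × 1.268³ = 38.3
Step 4: 18.8 × 1.268⁴ = 48.6
Step 5: 18.8 × 1.268⁵ = 61.6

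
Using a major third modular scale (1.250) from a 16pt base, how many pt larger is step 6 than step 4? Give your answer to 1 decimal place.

22.0pt

Step 4: 16.0 × 1.250⁴ = 39.062pt
Step 6: 16.0 × 1.250⁶ = 61.035pt
Difference: 61.035 − 39.062 = 21.973pt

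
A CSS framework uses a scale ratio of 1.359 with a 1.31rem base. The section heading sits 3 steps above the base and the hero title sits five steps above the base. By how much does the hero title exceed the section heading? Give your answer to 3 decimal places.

Step 3: 1.31 × 1.359³ = 3.28798rem
Step 5: 1.31 × 1.359⁵ = 6.07251rem
Difference: 6.07251 − 3.28798 = 2.78453rem

2.785rem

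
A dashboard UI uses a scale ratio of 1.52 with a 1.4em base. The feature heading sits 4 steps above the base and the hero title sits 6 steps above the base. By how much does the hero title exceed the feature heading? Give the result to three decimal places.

Step 4: 1.4 × 1.52⁴ = 7.47313em
Step 6: 1.4 × 1.52⁶ = 17.26591em
Difference: 17.26591 − 7.47313 = 9.79278em

9.793em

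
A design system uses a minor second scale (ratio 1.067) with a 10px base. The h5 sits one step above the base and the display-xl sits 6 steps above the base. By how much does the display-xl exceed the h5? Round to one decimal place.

4.1px

Step 1: 10.0 × 1.067 = 10.670px
Step 6: 10.0 × 1.067⁶ = 14.757px
Difference: 14.757 − 10.670 = 4.087px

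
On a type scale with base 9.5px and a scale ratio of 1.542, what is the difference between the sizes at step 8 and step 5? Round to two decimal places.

Step 5: 9.5 × 1.542⁵ = 82.8220px
Step 8: 9.5 × 1.542⁸ = 303.6677px
Difference: 303.6677 − 82.8220 = 220.8457px

220.85px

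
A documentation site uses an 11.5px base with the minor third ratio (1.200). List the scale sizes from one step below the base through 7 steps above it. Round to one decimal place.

Step -1: 11.5 ÷ 1.200 = 9.6
Step 0: 11.5px
Step 1: 11.5 × 1.200 = 13.8
Step 2: 11.5 × 1.200² = 16.6
Step 3: 11.5 × 1.200³ = 19.9
Step 4: 11.5 × 1.200⁴ = 23.8
Step 5: 11.5 × 1.200⁵ = 28.6
Step 6: 11.5 × 1.200⁶ = 34.3
Step 7: 11.5 × 1.200⁷ = 41.2

9.6px, 11.5px, 13.8px, 16.6px, 19.9px, 23.8px, 28.6px, 34.3px, 41.2px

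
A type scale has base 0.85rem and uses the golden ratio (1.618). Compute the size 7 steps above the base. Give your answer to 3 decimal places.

24.676rem

0.85 × 1.618⁷ = 0.85 × 29.03017 ≈ 24.676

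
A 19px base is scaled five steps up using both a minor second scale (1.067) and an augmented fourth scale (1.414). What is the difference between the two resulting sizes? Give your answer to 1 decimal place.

Minor second: 19.0 × 1.067⁵ = 26.277px
Augmented fourth: 19.0 × 1.414⁵ = 107.399px
Difference: 107.399 − 26.277 = 81.122px

81.1px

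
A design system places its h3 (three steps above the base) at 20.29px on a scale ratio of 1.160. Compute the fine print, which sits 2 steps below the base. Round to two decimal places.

9.66px

Moving from step +3 to step -2 is 5 steps down, so divide by r⁵.
20.29 ÷ 1.160⁵ = 20.29 ÷ 2.10034 ≈ 9.660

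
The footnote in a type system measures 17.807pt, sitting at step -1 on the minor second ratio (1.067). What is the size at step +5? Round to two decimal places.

26.28pt

17.807 × 1.067⁶ = 17.807 × 1.47566 ≈ 26.277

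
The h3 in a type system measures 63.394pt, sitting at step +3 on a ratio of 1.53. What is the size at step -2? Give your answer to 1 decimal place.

7.6pt

63.394 ÷ 1.53⁵ = 63.394 ÷ 8.38411 ≈ 7.561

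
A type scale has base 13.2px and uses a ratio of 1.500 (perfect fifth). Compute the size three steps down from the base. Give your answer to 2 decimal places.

3.91px

Every step multiplies by the scale ratio.
13.2 ÷ 1.500³ = 13.2 ÷ 3.37500 ≈ 3.91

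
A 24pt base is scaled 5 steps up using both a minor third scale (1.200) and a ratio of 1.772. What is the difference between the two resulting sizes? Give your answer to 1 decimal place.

Minor third: 24.0 × 1.200⁵ = 59.720pt
At 1.772: 24.0 × 1.772⁵ = 419.305pt
Difference: 419.305 − 59.720 = 359.585pt

359.6pt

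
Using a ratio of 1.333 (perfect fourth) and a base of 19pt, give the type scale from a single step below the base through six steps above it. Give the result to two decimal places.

Step -1: 19.0 ÷ 1.333 = 14.25
Step 0: 19pt
Step 1: 19.0 × 1.333 = 25.33
Step 2: 19.0 × 1.333² = 33.76
Step 3: 19.0 × 1.333³ = 45.00
Step 4: 19.0 × 1.333⁴ = 59.99
Step 5: 19.0 × 1.333⁵ = 79.97
Step 6: 19.0 × 1.333⁶ = 106.59

14.25pt, 19.00pt, 25.33pt, 33.76pt, 45.00pt, 59.99pt, 79.97pt, 106.59pt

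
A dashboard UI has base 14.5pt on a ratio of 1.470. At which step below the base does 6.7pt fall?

2

1.470ⁿ = 14.5 / 6.7 = 2.1642
n = ln(2.1642) / ln(1.470) = 0.7720 / 0.3853 ≈ 2.00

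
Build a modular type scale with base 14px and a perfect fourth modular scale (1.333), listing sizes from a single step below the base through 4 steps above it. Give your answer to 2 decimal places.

10.50px, 14.00px, 18.66px, 24.88px, 33.16px, 44.20px

Step -1: 14.0 ÷ 1.333 = 10.50
Step 0: 14px
Step 1: 14.0 × 1.333 = 18.66
Step 2: 14.0 × 1.333² = 24.88
Step 3: 14.0 × 1.333³ = 33.16
Step 4: 14.0 × 1.333⁴ = 44.20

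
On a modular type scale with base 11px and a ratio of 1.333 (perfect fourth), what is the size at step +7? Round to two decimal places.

82.26px

Every step multiplies by the scale ratio.
11.0 × 1.333⁷ = 11.0 × 7.47844 ≈ 82.26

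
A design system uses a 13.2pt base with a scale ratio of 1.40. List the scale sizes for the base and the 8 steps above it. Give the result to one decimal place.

13.2pt, 18.5pt, 25.9pt, 36.2pt, 50.7pt, 71.0pt, 99.4pt, 139.1pt, 194.8pt

Step 0: 13.2pt
Step 1: 13.2 × 1.40 = 18.5
Step 2: 13.2 × 1.40² = 25.9
Step 3: 13.2 × 1.40³ = 36.2
Step 4: 13.2 × 1.40⁴ = 50.7
Step 5: 13.2 × 1.40⁵ = 71.0
Step 6: 13.2 × 1.40⁶ = 99.4
Step 7: 13.2 × 1.40⁷ = 139.1
Step 8: 13.2 × 1.40⁸ = 194.8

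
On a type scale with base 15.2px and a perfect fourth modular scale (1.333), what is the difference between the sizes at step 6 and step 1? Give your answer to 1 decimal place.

65.0px

Step 1: 15.2 × 1.333 = 20.262px
Step 6: 15.2 × 1.333⁶ = 85.276px
Difference: 85.276 − 20.262 = 65.014px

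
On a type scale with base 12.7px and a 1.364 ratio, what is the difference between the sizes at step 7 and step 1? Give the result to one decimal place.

Step 1: 12.7 × 1.364 = 17.323px
Step 7: 12.7 × 1.364⁷ = 111.559px
Difference: 111.559 − 17.323 = 94.236px

94.2px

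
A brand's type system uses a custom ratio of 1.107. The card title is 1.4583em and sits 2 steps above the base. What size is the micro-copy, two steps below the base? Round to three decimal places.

0.971em

1.4583 ÷ 1.107⁴ = 1.4583 ÷ 1.50173 ≈ 0.971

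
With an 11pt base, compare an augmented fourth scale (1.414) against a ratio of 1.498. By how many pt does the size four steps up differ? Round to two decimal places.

Augmented fourth: 11.0 × 1.414⁴ = 43.9734pt
At 1.498: 11.0 × 1.498⁴ = 55.3911pt
Difference: 55.3911 − 43.9734 = 11.4177pt

11.42pt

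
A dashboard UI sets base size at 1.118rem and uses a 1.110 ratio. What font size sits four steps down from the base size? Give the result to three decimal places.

A modular type scale is a geometric sequence: sizeₙ = base × rⁿ.
1.118 ÷ 1.110⁴ = 1.118 ÷ 1.51807 ≈ 0.736

0.736rem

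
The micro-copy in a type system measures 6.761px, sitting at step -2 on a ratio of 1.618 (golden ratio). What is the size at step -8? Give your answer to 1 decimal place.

0.4px

6.761 ÷ 1.618⁶ = 6.761 ÷ 17.94201 ≈ 0.377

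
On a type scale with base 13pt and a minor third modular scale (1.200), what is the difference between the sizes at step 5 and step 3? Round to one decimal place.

9.9pt

Step 3: 13.0 × 1.200³ = 22.464pt
Step 5: 13.0 × 1.200⁵ = 32.348pt
Difference: 32.348 − 22.464 = 9.884pt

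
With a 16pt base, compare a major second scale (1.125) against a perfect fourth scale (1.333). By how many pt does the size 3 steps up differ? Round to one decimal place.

Major second: 16.0 × 1.125³ = 22.781pt
Perfect fourth: 16.0 × 1.333³ = 37.897pt
Difference: 37.897 − 22.781 = 15.116pt

15.1pt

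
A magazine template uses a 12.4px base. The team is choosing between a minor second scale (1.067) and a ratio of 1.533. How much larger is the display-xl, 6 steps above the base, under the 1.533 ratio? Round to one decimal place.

142.6px

Minor second: 12.4 × 1.067⁶ = 18.298px
At 1.533: 12.4 × 1.533⁶ = 160.944px
Difference: 160.944 − 18.298 = 142.646px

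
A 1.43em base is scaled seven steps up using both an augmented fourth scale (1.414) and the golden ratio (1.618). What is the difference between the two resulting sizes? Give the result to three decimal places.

25.352em

Augmented fourth: 1.43 × 1.414⁷ = 16.16151em
Golden ratio: 1.43 × 1.618⁷ = 41.51315em
Difference: 41.51315 − 16.16151 = 25.35164em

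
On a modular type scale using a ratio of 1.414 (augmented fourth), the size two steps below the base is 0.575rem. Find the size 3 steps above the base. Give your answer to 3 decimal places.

0.575 × 1.414⁵ = 0.575 × 5.65258 ≈ 3.250

3.250rem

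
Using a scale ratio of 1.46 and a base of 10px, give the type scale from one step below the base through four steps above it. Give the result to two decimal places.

Step -1: 10.0 ÷ 1.46 = 6.85
Step 0: 10px
Step 1: 10.0 × 1.46 = 14.60
Step 2: 10.0 × 1.46² = 21.32
Step 3: 10.0 × 1.46³ = 31.12
Step 4: 10.0 × 1.46⁴ = 45.44

6.85px, 10.00px, 14.60px, 21.32px, 31.12px, 45.44px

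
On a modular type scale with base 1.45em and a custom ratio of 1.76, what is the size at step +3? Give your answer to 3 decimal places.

7.905em

Every step multiplies by the scale ratio.
1.45 × 1.76³ = 1.45 × 5.45178 ≈ 7.905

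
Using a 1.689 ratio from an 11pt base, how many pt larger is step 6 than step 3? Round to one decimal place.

Step 3: 11.0 × 1.689³ = 53.001pt
Step 6: 11.0 × 1.689⁶ = 255.370pt
Difference: 255.370 − 53.001 = 202.369pt

202.4pt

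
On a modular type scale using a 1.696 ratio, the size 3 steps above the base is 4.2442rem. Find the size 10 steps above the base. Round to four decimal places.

4.2442 × 1.696⁷ = 4.2442 × 40.36277 ≈ 171.3077

171.3077rem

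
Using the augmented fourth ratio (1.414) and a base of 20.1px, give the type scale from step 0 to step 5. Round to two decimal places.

Step 0: 20.1px
Step 1: 20.1 × 1.414 = 28.42
Step 2: 20.1 × 1.414² = 40.19
Step 3: 20.1 × 1.414³ = 56.83
Step 4: 20.1 × 1.414⁴ = 80.35
Step 5: 20.1 × 1.414⁵ = 113.62

20.10px, 28.42px, 40.19px, 56.83px, 80.35px, 113.62px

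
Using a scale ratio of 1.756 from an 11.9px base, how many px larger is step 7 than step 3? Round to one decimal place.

Step 3: 11.9 × 1.756³ = 64.435px
Step 7: 11.9 × 1.756⁷ = 612.659px
Difference: 612.659 − 64.435 = 548.224px

548.2px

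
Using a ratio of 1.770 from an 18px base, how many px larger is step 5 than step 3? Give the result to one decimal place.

212.9px

Step 3: 18.0 × 1.770³ = 99.814px
Step 5: 18.0 × 1.770⁵ = 312.708px
Difference: 312.708 − 99.814 = 212.894px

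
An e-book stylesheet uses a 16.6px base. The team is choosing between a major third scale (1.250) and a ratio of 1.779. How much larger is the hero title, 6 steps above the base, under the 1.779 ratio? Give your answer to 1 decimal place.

Major third: 16.6 × 1.250⁶ = 63.324px
At 1.779: 16.6 × 1.779⁶ = 526.216px
Difference: 526.216 − 63.324 = 462.892px

462.9px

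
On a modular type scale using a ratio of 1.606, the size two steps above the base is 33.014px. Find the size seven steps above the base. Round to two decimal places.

33.014 × 1.606⁵ = 33.014 × 10.68385 ≈ 352.717

352.72px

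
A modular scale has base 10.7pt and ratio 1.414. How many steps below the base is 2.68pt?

4

1.414ⁿ = 10.7 / 2.68 = 3.9925
n = ln(3.9925) / ln(1.414) = 1.3844 / 0.3464 ≈ 4.00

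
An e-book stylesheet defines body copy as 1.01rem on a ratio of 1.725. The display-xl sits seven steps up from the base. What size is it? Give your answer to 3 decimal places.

45.903rem

1.01 × 1.725⁷ = 1.01 × 45.44893 ≈ 45.903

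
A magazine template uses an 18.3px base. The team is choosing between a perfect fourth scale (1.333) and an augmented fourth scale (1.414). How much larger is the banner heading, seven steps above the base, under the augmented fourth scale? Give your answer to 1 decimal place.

70.0px

Perfect fourth: 18.3 × 1.333⁷ = 136.855px
Augmented fourth: 18.3 × 1.414⁷ = 206.822px
Difference: 206.822 − 136.855 = 69.967px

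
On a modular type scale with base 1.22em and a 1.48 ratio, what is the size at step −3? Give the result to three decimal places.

1.22 ÷ 1.48³ = 1.22 ÷ 3.24179 ≈ 0.376

0.376em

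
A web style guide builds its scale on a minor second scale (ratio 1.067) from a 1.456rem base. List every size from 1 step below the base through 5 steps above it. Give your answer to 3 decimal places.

1.365rem, 1.456rem, 1.554rem, 1.658rem, 1.769rem, 1.887rem, 2.014rem

Step -1: 1.456 ÷ 1.067 = 1.365
Step 0: 1.456rem
Step 1: 1.456 × 1.067 = 1.554
Step 2: 1.456 × 1.067² = 1.658
Step 3: 1.456 × 1.067³ = 1.769
Step 4: 1.456 × 1.067⁴ = 1.887
Step 5: 1.456 × 1.067⁵ = 2.014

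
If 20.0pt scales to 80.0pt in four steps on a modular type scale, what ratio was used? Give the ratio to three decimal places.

1.414

r⁴ = 80.0 / 20.0, so r = (80.0/20.0)^(1/4).
r = 4.0000^(1/4) ≈ 1.4142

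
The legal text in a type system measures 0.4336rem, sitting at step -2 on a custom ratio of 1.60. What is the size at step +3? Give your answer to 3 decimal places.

4.547rem

0.4336 × 1.60⁵ = 0.4336 × 10.48576 ≈ 4.547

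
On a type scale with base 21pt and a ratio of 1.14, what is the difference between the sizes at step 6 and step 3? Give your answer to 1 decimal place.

15.0pt

Step 3: 21.0 × 1.14³ = 31.112pt
Step 6: 21.0 × 1.14⁶ = 46.094pt
Difference: 46.094 − 31.112 = 14.982pt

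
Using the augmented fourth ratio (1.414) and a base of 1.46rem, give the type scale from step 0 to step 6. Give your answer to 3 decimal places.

Step 0: 1.46rem
Step 1: 1.46 × 1.414 = 2.064
Step 2: 1.46 × 1.414² = 2.919
Step 3: 1.46 × 1.414³ = 4.128
Step 4: 1.46 × 1.414⁴ = 5.836
Step 5: 1.46 × 1.414⁵ = 8.253
Step 6: 1.46 × 1.414⁶ = 11.669

1.460rem, 2.064rem, 2.919rem, 4.128rem, 5.836rem, 8.253rem, 11.669rem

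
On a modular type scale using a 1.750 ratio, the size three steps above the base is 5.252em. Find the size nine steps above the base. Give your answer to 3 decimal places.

Moving from step +3 to step +9 is 6 steps up, so multiply by r⁶.
5.252 × 1.750⁶ = 5.252 × 28.72290 ≈ 150.853

150.853em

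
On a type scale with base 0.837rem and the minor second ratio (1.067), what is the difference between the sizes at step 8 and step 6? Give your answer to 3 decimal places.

0.171rem

Step 6: 0.837 × 1.067⁶ = 1.23513rem
Step 8: 0.837 × 1.067⁸ = 1.40618rem
Difference: 1.40618 − 1.23513 = 0.17105rem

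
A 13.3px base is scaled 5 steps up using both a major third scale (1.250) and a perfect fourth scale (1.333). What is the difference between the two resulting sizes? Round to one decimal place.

Major third: 13.3 × 1.250⁵ = 40.588px
Perfect fourth: 13.3 × 1.333⁵ = 55.976px
Difference: 55.976 − 40.588 = 15.388px

15.4px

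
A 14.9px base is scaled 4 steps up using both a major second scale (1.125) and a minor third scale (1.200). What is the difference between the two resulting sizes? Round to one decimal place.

Major second: 14.9 × 1.125⁴ = 23.867px
Minor third: 14.9 × 1.200⁴ = 30.897px
Difference: 30.897 − 23.867 = 7.030px

7.0px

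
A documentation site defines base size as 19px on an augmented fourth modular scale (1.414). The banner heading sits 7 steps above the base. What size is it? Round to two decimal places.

214.73px

19.0 × 1.414⁷ = 19.0 × 11.30175 ≈ 214.73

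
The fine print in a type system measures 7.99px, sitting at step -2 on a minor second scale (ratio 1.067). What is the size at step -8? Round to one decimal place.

5.4px

Moving from step -2 to step -8 is 6 steps down, so divide by r⁶.
7.99 ÷ 1.067⁶ = 7.99 ÷ 1.47566 ≈ 5.415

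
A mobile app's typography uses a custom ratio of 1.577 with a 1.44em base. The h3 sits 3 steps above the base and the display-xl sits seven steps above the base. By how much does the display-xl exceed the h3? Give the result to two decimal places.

29.28em

Step 3: 1.44 × 1.577³ = 5.6475em
Step 7: 1.44 × 1.577⁷ = 34.9289em
Difference: 34.9289 − 5.6475 = 29.2814em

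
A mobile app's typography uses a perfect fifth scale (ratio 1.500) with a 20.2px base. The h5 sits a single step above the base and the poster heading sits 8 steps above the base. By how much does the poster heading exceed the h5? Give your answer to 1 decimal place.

487.4px

Step 1: 20.2 × 1.500 = 30.300px
Step 8: 20.2 × 1.500⁸ = 517.704px
Difference: 517.704 − 30.300 = 487.404px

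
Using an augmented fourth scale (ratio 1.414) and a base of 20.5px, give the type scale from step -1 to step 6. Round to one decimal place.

Step -1: 20.5 ÷ 1.414 = 14.5
Step 0: 20.5px
Step 1: 20.5 × 1.414 = 29.0
Step 2: 20.5 × 1.414² = 41.0
Step 3: 20.5 × 1.414³ = 58.0
Step 4: 20.5 × 1.414⁴ = 82.0
Step 5: 20.5 × 1.414⁵ = 115.9
Step 6: 20.5 × 1.414⁶ = 163.9

14.5px, 20.5px, 29.0px, 41.0px, 58.0px, 82.0px, 115.9px, 163.9px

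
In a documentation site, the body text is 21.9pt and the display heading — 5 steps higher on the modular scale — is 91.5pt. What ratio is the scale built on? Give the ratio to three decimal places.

1.331

r⁵ = 91.5 / 21.9, so r = (91.5/21.9)^(1/5).
r = 4.1781^(1/5) ≈ 1.3311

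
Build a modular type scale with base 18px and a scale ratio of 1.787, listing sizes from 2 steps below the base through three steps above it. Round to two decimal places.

Step -2: 18.0 ÷ 1.787² = 5.64
Step -1: 18.0 ÷ 1.787 = 10.07
Step 0: 18px
Step 1: 18.0 × 1.787 = 32.17
Step 2: 18.0 × 1.787² = 57.48
Step 3: 18.0 × 1.787³ = 102.72

5.64px, 10.07px, 18.00px, 32.17px, 57.48px, 102.72px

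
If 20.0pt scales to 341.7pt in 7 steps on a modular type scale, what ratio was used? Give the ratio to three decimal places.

r⁷ = 341.7 / 20.0, so r = (341.7/20.0)^(1/7).
r = 17.0850^(1/7) ≈ 1.5000

1.500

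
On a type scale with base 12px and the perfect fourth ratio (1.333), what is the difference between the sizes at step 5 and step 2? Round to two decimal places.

29.18px

Step 2: 12.0 × 1.333² = 21.3227px
Step 5: 12.0 × 1.333⁵ = 50.5047px
Difference: 50.5047 − 21.3227 = 29.1820px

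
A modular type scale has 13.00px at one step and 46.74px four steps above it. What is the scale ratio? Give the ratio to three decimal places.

1.377

The ratio satisfies 13.00 × r⁴ = 46.74, so r = (46.74 / 13.00)^(1/4).
r = 3.5954^(1/4) ≈ 1.3770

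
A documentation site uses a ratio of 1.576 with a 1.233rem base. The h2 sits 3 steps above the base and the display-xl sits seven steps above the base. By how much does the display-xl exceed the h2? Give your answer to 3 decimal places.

24.949rem

Step 3: 1.233 × 1.576³ = 4.82649rem
Step 7: 1.233 × 1.576⁷ = 29.77533rem
Difference: 29.77533 − 4.82649 = 24.94884rem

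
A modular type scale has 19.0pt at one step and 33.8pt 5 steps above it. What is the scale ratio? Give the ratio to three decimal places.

The ratio satisfies 19.0 × r⁵ = 33.8, so r = (33.8 / 19.0)^(1/5).
r = 1.7789^(1/5) ≈ 1.1221

1.122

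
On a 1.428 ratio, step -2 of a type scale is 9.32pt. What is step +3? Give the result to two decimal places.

55.34pt

9.32 × 1.428⁵ = 9.32 × 5.93801 ≈ 55.342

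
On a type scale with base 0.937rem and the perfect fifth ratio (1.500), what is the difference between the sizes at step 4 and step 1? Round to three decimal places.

Step 1: 0.937 × 1.500 = 1.40550rem
Step 4: 0.937 × 1.500⁴ = 4.74356rem
Difference: 4.74356 − 1.40550 = 3.33806rem

3.338rem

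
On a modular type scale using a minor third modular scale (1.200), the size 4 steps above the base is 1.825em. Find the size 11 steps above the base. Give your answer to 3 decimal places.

6.539em

Moving from step +4 to step +11 is 7 steps up, so multiply by r⁷.
1.825 × 1.200⁷ = 1.825 × 3.58318 ≈ 6.539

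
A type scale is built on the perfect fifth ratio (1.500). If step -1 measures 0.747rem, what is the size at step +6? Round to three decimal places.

12.763rem

The gap is 6 − (-1) = 7 steps, so the factor is 1.500^7.
0.747 × 1.500⁷ = 0.747 × 17.08594 ≈ 12.763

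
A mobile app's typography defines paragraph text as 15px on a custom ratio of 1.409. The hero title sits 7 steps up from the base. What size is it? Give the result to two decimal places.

165.37px

15.0 × 1.409⁷ = 15.0 × 11.02496 ≈ 165.37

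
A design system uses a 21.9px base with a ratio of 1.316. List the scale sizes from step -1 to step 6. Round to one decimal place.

Step -1: 21.9 ÷ 1.316 = 16.6
Step 0: 21.9px
Step 1: 21.9 × 1.316 = 28.8
Step 2: 21.9 × 1.316² = 37.9
Step 3: 21.9 × 1.316³ = 49.9
Step 4: 21.9 × 1.316⁴ = 65.7
Step 5: 21.9 × 1.316⁵ = 86.4
Step 6: 21.9 × 1.316⁶ = 113.8

16.6px, 21.9px, 28.8px, 37.9px, 49.9px, 65.7px, 86.4px, 113.8px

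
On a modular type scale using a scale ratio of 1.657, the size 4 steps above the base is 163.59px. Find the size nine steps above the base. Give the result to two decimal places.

2043.47px

Moving from step +4 to step +9 is 5 steps up, so multiply by r⁵.
163.59 × 1.657⁵ = 163.59 × 12.49144 ≈ 2043.475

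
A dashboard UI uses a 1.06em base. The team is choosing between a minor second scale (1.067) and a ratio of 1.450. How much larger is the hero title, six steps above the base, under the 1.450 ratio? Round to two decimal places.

Minor second: 1.06 × 1.067⁶ = 1.5642em
At 1.450: 1.06 × 1.450⁶ = 9.8518em
Difference: 9.8518 − 1.5642 = 8.2876em

8.29em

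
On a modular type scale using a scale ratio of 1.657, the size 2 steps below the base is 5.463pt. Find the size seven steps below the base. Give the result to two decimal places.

0.44pt

5.463 ÷ 1.657⁵ = 5.463 ÷ 12.49144 ≈ 0.437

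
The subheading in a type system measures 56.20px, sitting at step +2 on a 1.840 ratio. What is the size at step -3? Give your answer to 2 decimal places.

The gap is -3 − (2) = -5 steps, so the factor is 1.840^-5.
56.20 ÷ 1.840⁵ = 56.20 ÷ 21.09061 ≈ 2.665

2.66px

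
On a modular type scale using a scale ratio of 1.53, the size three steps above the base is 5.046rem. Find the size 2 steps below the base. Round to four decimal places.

5.046 ÷ 1.53⁵ = 5.046 ÷ 8.38411 ≈ 0.6019

0.6019rem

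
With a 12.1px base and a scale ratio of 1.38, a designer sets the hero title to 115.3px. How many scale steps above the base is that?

7

1.38ⁿ = 115.3 / 12.1 = 9.5289
n = ln(9.5289) / ln(1.38) = 2.2543 / 0.3221 ≈ 7.00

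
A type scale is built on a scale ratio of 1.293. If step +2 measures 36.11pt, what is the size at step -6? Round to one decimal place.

4.6pt

The gap is -6 − (2) = -8 steps, so the factor is 1.293^-8.
36.11 ÷ 1.293⁸ = 36.11 ÷ 7.81247 ≈ 4.622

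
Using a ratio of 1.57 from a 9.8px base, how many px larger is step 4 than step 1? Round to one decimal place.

44.2px

Step 1: 9.8 × 1.57 = 15.386px
Step 4: 9.8 × 1.57⁴ = 59.542px
Difference: 59.542 − 15.386 = 44.156px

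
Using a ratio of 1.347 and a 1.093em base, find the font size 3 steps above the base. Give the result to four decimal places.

1.093 × 1.347³ = 1.093 × 2.44401 ≈ 2.6713

2.6713em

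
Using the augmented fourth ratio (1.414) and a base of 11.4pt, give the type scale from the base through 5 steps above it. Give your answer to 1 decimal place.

Step 0: 11.4pt
Step 1: 11.4 × 1.414 = 16.1
Step 2: 11.4 × 1.414² = 22.8
Step 3: 11.4 × 1.414³ = 32.2
Step 4: 11.4 × 1.414⁴ = 45.6
Step 5: 11.4 × 1.414⁵ = 64.4

11.4pt, 16.1pt, 22.8pt, 32.2pt, 45.6pt, 64.4pt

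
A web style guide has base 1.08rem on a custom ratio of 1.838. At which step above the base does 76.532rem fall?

7

1.838ⁿ = 76.532 / 1.08 = 70.8630
n = ln(70.8630) / ln(1.838) = 4.2607 / 0.6087 ≈ 7.00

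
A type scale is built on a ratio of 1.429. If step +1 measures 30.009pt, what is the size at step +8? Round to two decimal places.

Moving from step +1 to step +8 is 7 steps up, so multiply by r⁷.
30.009 × 1.429⁷ = 30.009 × 12.16818 ≈ 365.155

365.15pt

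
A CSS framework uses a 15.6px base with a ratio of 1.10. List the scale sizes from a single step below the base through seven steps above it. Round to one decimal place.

14.2px, 15.6px, 17.2px, 18.9px, 20.8px, 22.8px, 25.1px, 27.6px, 30.4px

Step -1: 15.6 ÷ 1.10 = 14.2
Step 0: 15.6px
Step 1: 15.6 × 1.10 = 17.2
Step 2: 15.6 × 1.10² = 18.9
Step 3: 15.6 × 1.10³ = 20.8
Step 4: 15.6 × 1.10⁴ = 22.8
Step 5: 15.6 × 1.10⁵ = 25.1
Step 6: 15.6 × 1.10⁶ = 27.6
Step 7: 15.6 × 1.10⁷ = 30.4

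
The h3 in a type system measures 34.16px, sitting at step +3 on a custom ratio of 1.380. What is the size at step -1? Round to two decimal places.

34.16 ÷ 1.380⁴ = 34.16 ÷ 3.62674 ≈ 9.419

9.42px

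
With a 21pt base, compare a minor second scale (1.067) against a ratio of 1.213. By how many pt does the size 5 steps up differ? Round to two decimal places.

26.10pt

Minor second: 21.0 × 1.067⁵ = 29.0430pt
At 1.213: 21.0 × 1.213⁵ = 55.1472pt
Difference: 55.1472 − 29.0430 = 26.1042pt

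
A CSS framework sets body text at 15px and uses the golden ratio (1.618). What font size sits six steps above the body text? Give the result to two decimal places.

269.13px

A modular type scale is a geometric sequence: sizeₙ = base × rⁿ.
15.0 × 1.618⁶ = 15.0 × 17.94201 ≈ 269.13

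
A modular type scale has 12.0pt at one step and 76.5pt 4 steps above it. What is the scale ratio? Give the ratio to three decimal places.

r⁴ = 76.5 / 12.0, so r = (76.5/12.0)^(1/4).
r = 6.3750^(1/4) ≈ 1.5890

1.589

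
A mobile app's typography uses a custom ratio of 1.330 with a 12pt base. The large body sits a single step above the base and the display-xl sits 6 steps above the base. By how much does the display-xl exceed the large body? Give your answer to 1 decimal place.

Step 1: 12.0 × 1.330 = 15.960pt
Step 6: 12.0 × 1.330⁶ = 66.419pt
Difference: 66.419 − 15.960 = 50.459pt

50.5pt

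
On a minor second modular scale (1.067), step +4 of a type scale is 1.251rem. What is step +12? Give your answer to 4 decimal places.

1.251 × 1.067⁸ = 1.251 × 1.68002 ≈ 2.1017

2.1017rem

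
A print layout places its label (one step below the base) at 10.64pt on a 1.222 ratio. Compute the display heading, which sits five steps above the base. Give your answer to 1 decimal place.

35.4pt

10.64 × 1.222⁶ = 10.64 × 3.32987 ≈ 35.430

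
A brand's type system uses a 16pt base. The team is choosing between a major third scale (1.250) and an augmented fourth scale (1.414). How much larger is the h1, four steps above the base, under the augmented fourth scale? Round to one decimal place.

24.9pt

Major third: 16.0 × 1.250⁴ = 39.062pt
Augmented fourth: 16.0 × 1.414⁴ = 63.961pt
Difference: 63.961 − 39.062 = 24.899pt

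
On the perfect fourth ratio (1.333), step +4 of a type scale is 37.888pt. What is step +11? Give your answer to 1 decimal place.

283.3pt

37.888 × 1.333⁷ = 37.888 × 7.47844 ≈ 283.343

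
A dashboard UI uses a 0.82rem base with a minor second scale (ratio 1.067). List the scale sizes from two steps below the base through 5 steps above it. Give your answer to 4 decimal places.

Step -2: 0.82 ÷ 1.067² = 0.7203
Step -1: 0.82 ÷ 1.067 = 0.7685
Step 0: 0.82rem
Step 1: 0.82 × 1.067 = 0.8749
Step 2: 0.82 × 1.067² = 0.9336
Step 3: 0.82 × 1.067³ = 0.9961
Step 4: 0.82 × 1.067⁴ = 1.0628
Step 5: 0.82 × 1.067⁵ = 1.1341

0.7203rem, 0.7685rem, 0.8200rem, 0.8749rem, 0.9336rem, 0.9961rem, 1.0628rem, 1.1341rem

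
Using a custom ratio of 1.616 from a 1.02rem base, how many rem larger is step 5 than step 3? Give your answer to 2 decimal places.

6.94rem

Step 3: 1.02 × 1.616³ = 4.3045rem
Step 5: 1.02 × 1.616⁵ = 11.2411rem
Difference: 11.2411 − 4.3045 = 6.9366rem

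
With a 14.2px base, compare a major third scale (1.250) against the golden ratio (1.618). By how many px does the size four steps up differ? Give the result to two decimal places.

Major third: 14.2 × 1.250⁴ = 34.6680px
Golden ratio: 14.2 × 1.618⁴ = 97.3201px
Difference: 97.3201 − 34.6680 = 62.6521px

62.65px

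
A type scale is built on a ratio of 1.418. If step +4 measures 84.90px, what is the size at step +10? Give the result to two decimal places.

The gap is 10 − (4) = 6 steps, so the factor is 1.418^6.
84.90 × 1.418⁶ = 84.90 × 8.12938 ≈ 690.184

690.18px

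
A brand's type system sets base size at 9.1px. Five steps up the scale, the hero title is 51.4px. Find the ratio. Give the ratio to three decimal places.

The ratio satisfies 9.1 × r⁵ = 51.4, so r = (51.4 / 9.1)^(1/5).
r = 5.6484^(1/5) ≈ 1.4138

1.414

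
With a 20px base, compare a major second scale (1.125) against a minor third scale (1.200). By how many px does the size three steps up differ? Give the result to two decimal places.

Major second: 20.0 × 1.125³ = 28.4766px
Minor third: 20.0 × 1.200³ = 34.5600px
Difference: 34.5600 − 28.4766 = 6.0834px

6.08px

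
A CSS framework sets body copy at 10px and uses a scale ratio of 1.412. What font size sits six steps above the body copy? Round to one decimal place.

79.3px

10.0 × 1.412⁶ = 10.0 × 7.92516 ≈ 79.25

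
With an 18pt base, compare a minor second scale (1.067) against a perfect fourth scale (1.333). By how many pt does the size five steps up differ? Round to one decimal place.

50.9pt

Minor second: 18.0 × 1.067⁵ = 24.894pt
Perfect fourth: 18.0 × 1.333⁵ = 75.757pt
Difference: 75.757 − 24.894 = 50.863pt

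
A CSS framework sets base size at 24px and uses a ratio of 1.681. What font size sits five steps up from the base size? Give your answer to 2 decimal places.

Every step multiplies by the scale ratio.
24.0 × 1.681⁵ = 24.0 × 13.42266 ≈ 322.14

322.14px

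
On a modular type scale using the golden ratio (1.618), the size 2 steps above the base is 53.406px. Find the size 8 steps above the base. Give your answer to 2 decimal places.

Moving from step +2 to step +8 is 6 steps up, so multiply by r⁶.
53.406 × 1.618⁶ = 53.406 × 17.94201 ≈ 958.211

958.21px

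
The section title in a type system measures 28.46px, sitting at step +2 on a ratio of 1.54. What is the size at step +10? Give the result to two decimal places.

900.33px

28.46 × 1.54⁸ = 28.46 × 31.63485 ≈ 900.328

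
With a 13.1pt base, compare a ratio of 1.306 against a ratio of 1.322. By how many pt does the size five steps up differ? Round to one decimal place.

3.1pt

At 1.306: 13.1 × 1.306⁵ = 49.772pt
At 1.322: 13.1 × 1.322⁵ = 52.897pt
Difference: 52.897 − 49.772 = 3.125pt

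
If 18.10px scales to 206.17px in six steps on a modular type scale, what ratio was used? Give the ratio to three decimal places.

The ratio satisfies 18.10 × r⁶ = 206.17, so r = (206.17 / 18.10)^(1/6).
r = 11.3906^(1/6) ≈ 1.5000

1.500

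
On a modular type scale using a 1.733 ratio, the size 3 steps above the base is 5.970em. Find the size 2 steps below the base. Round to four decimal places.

5.970 ÷ 1.733⁵ = 5.970 ÷ 15.63122 ≈ 0.3819

0.3819em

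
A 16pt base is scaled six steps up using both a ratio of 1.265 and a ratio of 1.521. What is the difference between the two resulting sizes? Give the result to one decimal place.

132.5pt

At 1.265: 16.0 × 1.265⁶ = 65.564pt
At 1.521: 16.0 × 1.521⁶ = 198.105pt
Difference: 198.105 − 65.564 = 132.541pt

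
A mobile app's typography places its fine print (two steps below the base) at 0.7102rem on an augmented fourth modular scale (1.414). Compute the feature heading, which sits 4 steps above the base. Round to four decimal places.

0.7102 × 1.414⁶ = 0.7102 × 7.99275 ≈ 5.6765

5.6765rem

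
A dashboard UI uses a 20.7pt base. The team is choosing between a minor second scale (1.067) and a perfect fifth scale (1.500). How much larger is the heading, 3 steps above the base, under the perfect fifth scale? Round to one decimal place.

44.7pt

Minor second: 20.7 × 1.067³ = 25.146pt
Perfect fifth: 20.7 × 1.500³ = 69.862pt
Difference: 69.862 − 25.146 = 44.716pt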